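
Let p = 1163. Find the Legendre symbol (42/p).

Euler's criterion: (42/1163) ≡ 42^581 (mod 1163).
42^2 ≡ 601 (mod 1163)
42^4 ≡ 671 (mod 1163)
42^8 ≡ 160 (mod 1163)
42^16 ≡ 14 (mod 1163)
42^32 ≡ 196 (mod 1163)
42^64 ≡ 37 (mod 1163)
42^128 ≡ 206 (mod 1163)
42^256 ≡ 568 (mod 1163)
42^512 ≡ 473 (mod 1163)
42^581 = 42^(512+64+4+1) ≡ 1 (mod 1163).
Result is 1, so (42/1163) = 1.

1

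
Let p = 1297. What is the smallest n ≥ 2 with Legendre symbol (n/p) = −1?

5

(2/1297) = +1, so 2 is a residue.
(3/1297) = +1, so 3 is a residue.
(4/1297) = +1, so 4 is a residue.
(5/1297) = −1, so 5 is the smallest positive non-residue mod 1297.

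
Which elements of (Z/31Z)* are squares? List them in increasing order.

Square k = 1,…,15 (k and 31−k give the same square):
1²=1, 2²=4, 3²=9, 4²=16, 5²=25, 6²≡5, 7²≡18, 8²≡2, 9²≡19, 10²≡7, 11²≡28, 12²≡20, 13²≡14, 14²≡10, 15²≡8 (mod 31).
So the quadratic residues mod 31 are {1, 2, 4, 5, 7, 8, 9, 10, 14, 16, 18, 19, 20, 25, 28}.

1, 2, 4, 5, 7, 8, 9, 10, 14, 16, 18, 19, 20, 25, 28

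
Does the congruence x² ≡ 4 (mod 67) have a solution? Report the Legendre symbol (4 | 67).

Pull out 2^2: since 67 ≡ 3 (mod 8), (2/67) = -1, so (2/67)^2 = +1.
Reached (1/67) = 1. Collecting the sign flips along the way, the symbol is +1.

1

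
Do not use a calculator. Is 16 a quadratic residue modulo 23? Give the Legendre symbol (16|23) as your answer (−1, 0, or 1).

1

Euler's criterion: (16/23) ≡ 16^11 (mod 23).
16^2 ≡ 3 (mod 23)
16^4 ≡ 9 (mod 23)
16^8 ≡ 12 (mod 23)
16^11 = 16^(8+2+1) ≡ 1 (mod 23).
Result is 1, so (16/23) = 1.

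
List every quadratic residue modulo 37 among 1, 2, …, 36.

Square k = 1,…,18 (k and 37−k give the same square):
1²=1, 2²=4, 3²=9, 4²=16, 5²=25, 6²=36, 7²≡12, 8²≡27, 9²≡7, 10²≡26, 11²≡10, 12²≡33, 13²≡21, 14²≡11, 15²≡3, 16²≡34, 17²≡30, 18²≡28 (mod 37).
So the quadratic residues mod 37 are {1, 3, 4, 7, 9, 10, 11, 12, 16, 21, 25, 26, 27, 28, 30, 33, 34, 36}.

1 3 4 7 9 10 11 12 16 21 25 26 27 28 30 33 34 36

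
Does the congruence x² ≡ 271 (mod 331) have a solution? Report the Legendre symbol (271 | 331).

Euler's criterion: (271/331) ≡ 271^165 (mod 331).
271^2 ≡ 290 (mod 331)
271^4 ≡ 26 (mod 331)
271^8 ≡ 14 (mod 331)
271^16 ≡ 196 (mod 331)
271^32 ≡ 20 (mod 331)
271^64 ≡ 69 (mod 331)
271^128 ≡ 127 (mod 331)
271^165 = 271^(128+32+4+1) ≡ 1 (mod 331).
Result is 1, so (271/331) = 1.

1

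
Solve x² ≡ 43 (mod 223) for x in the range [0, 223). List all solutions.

Since 223 ≡ 3 (mod 4), a square root of 43 is 43^((223+1)/4) = 43^56 mod 223.
Repeated squaring: 43^2≡65, 43^4≡211, 43^8≡144, 43^16≡220, 43^32≡9 (mod 223).
43^56 = 43^(32+16+8) ≡ 126 (mod 223).
Check: 126² = 15876 ≡ 43 (mod 223). The two roots are 97 and 126.

97, 126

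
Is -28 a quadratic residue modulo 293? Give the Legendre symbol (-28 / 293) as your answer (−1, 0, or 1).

-1

First reduce: -28 ≡ 265 (mod 293).
Reciprocity: 265 ≡ 1 and 293 ≡ 1 (mod 4), so (265/293) = +(293/265).
Reduce top mod 265: now compute (28/265).
Pull out 2^2: since 265 ≡ 1 (mod 8), (2/265) = +1, so (2/265)^2 = +1.
Reciprocity: 7 ≡ 3 and 265 ≡ 1 (mod 4), so (7/265) = +(265/7).
Reduce top mod 7: now compute (6/7).
Pull out 2: since 7 ≡ 7 (mod 8), (2/7) = +1.
Reciprocity: 3 ≡ 3 and 7 ≡ 3 (mod 4), so (3/7) = −(7/3).
Reduce top mod 3: now compute (1/3).
Reached (1/3) = 1. Collecting the sign flips along the way, the symbol is -1.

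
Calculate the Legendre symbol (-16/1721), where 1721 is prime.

1

First reduce: -16 ≡ 1705 (mod 1721).
Reciprocity: 1705 ≡ 1 and 1721 ≡ 1 (mod 4), so (1705/1721) = +(1721/1705).
Reduce top mod 1705: now compute (16/1705).
Pull out 2^4: since 1705 ≡ 1 (mod 8), (2/1705) = +1, so (2/1705)^4 = +1.
Reached (1/1705) = 1. Collecting the sign flips along the way, the symbol is +1.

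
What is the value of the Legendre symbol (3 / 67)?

Reciprocity: 3 ≡ 3 and 67 ≡ 3 (mod 4), so (3/67) = −(67/3).
Reduce top mod 3: now compute (1/3).
Reached (1/3) = 1. Collecting the sign flips along the way, the symbol is -1.

-1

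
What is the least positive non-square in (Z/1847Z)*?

5

(2/1847) = +1, so 2 is a residue.
(3/1847) = +1, so 3 is a residue.
(4/1847) = +1, so 4 is a residue.
(5/1847) = −1, so 5 is the smallest positive non-residue mod 1847.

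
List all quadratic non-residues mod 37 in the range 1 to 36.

2,5,6,8,13,14,15,17,18,19,20,22,23,24,29,31,32,35

Square k = 1,…,18 (k and 37−k give the same square):
1²=1, 2²=4, 3²=9, 4²=16, 5²=25, 6²=36, 7²≡12, 8²≡27, 9²≡7, 10²≡26, 11²≡10, 12²≡33, 13²≡21, 14²≡11, 15²≡3, 16²≡34, 17²≡30, 18²≡28 (mod 37).
The residues are {1, 3, 4, 7, 9, 10, 11, 12, 16, 21, 25, 26, 27, 28, 30, 33, 34, 36}; the non-residues are the remaining 18 nonzero classes.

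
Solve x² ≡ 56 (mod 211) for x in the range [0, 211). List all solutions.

Since 211 ≡ 3 (mod 4), a square root of 56 is 56^((211+1)/4) = 56^53 mod 211.
Repeated squaring: 56^2≡182, 56^4≡208, 56^8≡9, 56^16≡81, 56^32≡20 (mod 211).
56^53 = 56^(32+16+4+1) ≡ 30 (mod 211).
Check: 30² = 900 ≡ 56 (mod 211). The two roots are 30 and 181.

30, 181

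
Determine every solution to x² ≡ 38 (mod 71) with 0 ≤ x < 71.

31, 40

Since 71 ≡ 3 (mod 4), a square root of 38 is 38^((71+1)/4) = 38^18 mod 71.
Repeated squaring: 38^2≡24, 38^4≡8, 38^8≡64, 38^16≡49 (mod 71).
38^18 = 38^(16+2) ≡ 40 (mod 71).
Check: 40² = 1600 ≡ 38 (mod 71). The two roots are 31 and 40.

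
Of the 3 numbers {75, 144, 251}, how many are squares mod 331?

(75/331) = -1 → non-residue.
(144/331) = +1 → QR.
(251/331) = -1 → non-residue.
Total quadratic residues among the 3: 1.

1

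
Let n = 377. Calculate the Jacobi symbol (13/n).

0

Reciprocity: 13 ≡ 1 and 377 ≡ 1 (mod 4), so (13/377) = +(377/13).
Reduce top mod 13: now compute (0/13).
Top reduces to 0: gcd > 1, so the symbol is 0.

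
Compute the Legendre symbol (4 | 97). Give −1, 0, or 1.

1

Pull out 2^2: since 97 ≡ 1 (mod 8), (2/97) = +1, so (2/97)^2 = +1.
Reached (1/97) = 1. Collecting the sign flips along the way, the symbol is +1.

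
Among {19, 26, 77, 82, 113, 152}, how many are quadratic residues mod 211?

3

(19/211) = +1 → QR.
(26/211) = -1 → non-residue.
(77/211) = -1 → non-residue.
(82/211) = +1 → QR.
(113/211) = +1 → QR.
(152/211) = -1 → non-residue.
Total quadratic residues among the 6: 3.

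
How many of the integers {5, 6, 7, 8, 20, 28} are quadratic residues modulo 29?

5

(5/29) = +1 → QR.
(6/29) = +1 → QR.
(7/29) = +1 → QR.
(8/29) = -1 → non-residue.
(20/29) = +1 → QR.
(28/29) = +1 → QR.
Total quadratic residues among the 6: 5.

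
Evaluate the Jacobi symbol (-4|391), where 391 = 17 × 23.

First reduce: -4 ≡ 387 (mod 391).
Reciprocity: 387 ≡ 3 and 391 ≡ 3 (mod 4), so (387/391) = −(391/387).
Reduce top mod 387: now compute (4/387).
Pull out 2^2: since 387 ≡ 3 (mod 8), (2/387) = -1, so (2/387)^2 = +1.
Reached (1/387) = 1. Collecting the sign flips along the way, the symbol is -1.

-1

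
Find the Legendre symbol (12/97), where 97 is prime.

1

Euler's criterion: (12/97) ≡ 12^48 (mod 97).
12^2 ≡ 47 (mod 97)
12^4 ≡ 75 (mod 97)
12^8 ≡ 96 (mod 97)
12^16 ≡ 1 (mod 97)
12^32 ≡ 1 (mod 97)
12^48 = 12^(32+16) ≡ 1 (mod 97).
Result is 1, so (12/97) = 1.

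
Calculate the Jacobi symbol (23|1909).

Reciprocity: 23 ≡ 3 and 1909 ≡ 1 (mod 4), so (23/1909) = +(1909/23).
Reduce top mod 23: now compute (0/23).
Top reduces to 0: gcd > 1, so the symbol is 0.

0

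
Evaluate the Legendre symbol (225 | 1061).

Reciprocity: 225 ≡ 1 and 1061 ≡ 1 (mod 4), so (225/1061) = +(1061/225).
Reduce top mod 225: now compute (161/225).
Reciprocity: 161 ≡ 1 and 225 ≡ 1 (mod 4), so (161/225) = +(225/161).
Reduce top mod 161: now compute (64/161).
Pull out 2^6: since 161 ≡ 1 (mod 8), (2/161) = +1, so (2/161)^6 = +1.
Reached (1/161) = 1. Collecting the sign flips along the way, the symbol is +1.

1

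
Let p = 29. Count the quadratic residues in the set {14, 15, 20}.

(14/29) = -1 → non-residue.
(15/29) = -1 → non-residue.
(20/29) = +1 → QR.
Total quadratic residues among the 3: 1.

1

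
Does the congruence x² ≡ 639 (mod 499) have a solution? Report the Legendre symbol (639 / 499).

-1

First reduce: 639 ≡ 140 (mod 499).
Pull out 2^2: since 499 ≡ 3 (mod 8), (2/499) = -1, so (2/499)^2 = +1.
Reciprocity: 35 ≡ 3 and 499 ≡ 3 (mod 4), so (35/499) = −(499/35).
Reduce top mod 35: now compute (9/35).
Reciprocity: 9 ≡ 1 and 35 ≡ 3 (mod 4), so (9/35) = +(35/9).
Reduce top mod 9: now compute (8/9).
Pull out 2^3: since 9 ≡ 1 (mod 8), (2/9) = +1, so (2/9)^3 = +1.
Reached (1/9) = 1. Collecting the sign flips along the way, the symbol is -1.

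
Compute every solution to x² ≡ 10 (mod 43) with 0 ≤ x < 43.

Since 43 ≡ 3 (mod 4), a square root of 10 is 10^((43+1)/4) = 10^11 mod 43.
Repeated squaring: 10^2≡14, 10^4≡24, 10^8≡17 (mod 43).
10^11 = 10^(8+2+1) ≡ 15 (mod 43).
Check: 15² = 225 ≡ 10 (mod 43). The two roots are 15 and 28.

15, 28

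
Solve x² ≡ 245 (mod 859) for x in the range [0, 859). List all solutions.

424, 435

Since 859 ≡ 3 (mod 4), a square root of 245 is 245^((859+1)/4) = 245^215 mod 859.
Repeated squaring: 245^2≡754, 245^4≡717, 245^8≡407, 245^16≡721, 245^32≡146, 245^64≡700, 245^128≡370 (mod 859).
245^215 = 245^(128+64+16+4+2+1) ≡ 435 (mod 859).
Check: 435² = 189225 ≡ 245 (mod 859). The two roots are 424 and 435.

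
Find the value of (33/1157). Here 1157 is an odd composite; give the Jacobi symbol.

Reciprocity: 33 ≡ 1 and 1157 ≡ 1 (mod 4), so (33/1157) = +(1157/33).
Reduce top mod 33: now compute (2/33).
Pull out 2: since 33 ≡ 1 (mod 8), (2/33) = +1.
Reached (1/33) = 1. Collecting the sign flips along the way, the symbol is +1.

1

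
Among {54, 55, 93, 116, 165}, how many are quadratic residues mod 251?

1

(54/251) = -1 → non-residue.
(55/251) = -1 → non-residue.
(93/251) = +1 → QR.
(116/251) = -1 → non-residue.
(165/251) = -1 → non-residue.
Total quadratic residues among the 5: 1.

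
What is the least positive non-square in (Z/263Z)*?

5

(2/263) = +1, so 2 is a residue.
(3/263) = +1, so 3 is a residue.
(4/263) = +1, so 4 is a residue.
(5/263) = −1, so 5 is the smallest positive non-residue mod 263.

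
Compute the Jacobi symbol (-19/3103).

1

First reduce: -19 ≡ 3084 (mod 3103).
Pull out 2^2: since 3103 ≡ 7 (mod 8), (2/3103) = +1, so (2/3103)^2 = +1.
Reciprocity: 771 ≡ 3 and 3103 ≡ 3 (mod 4), so (771/3103) = −(3103/771).
Reduce top mod 771: now compute (19/771).
Reciprocity: 19 ≡ 3 and 771 ≡ 3 (mod 4), so (19/771) = −(771/19).
Reduce top mod 19: now compute (11/19).
Reciprocity: 11 ≡ 3 and 19 ≡ 3 (mod 4), so (11/19) = −(19/11).
Reduce top mod 11: now compute (8/11).
Pull out 2^3: since 11 ≡ 3 (mod 8), (2/11) = -1, so (2/11)^3 = -1.
Reached (1/11) = 1. Collecting the sign flips along the way, the symbol is +1.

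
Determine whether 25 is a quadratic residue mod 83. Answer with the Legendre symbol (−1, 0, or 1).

Euler's criterion: (25/83) ≡ 25^41 (mod 83).
25^2 ≡ 44 (mod 83)
25^4 ≡ 27 (mod 83)
25^8 ≡ 65 (mod 83)
25^16 ≡ 75 (mod 83)
25^32 ≡ 64 (mod 83)
25^41 = 25^(32+8+1) ≡ 1 (mod 83).
Result is 1, so (25/83) = 1.

1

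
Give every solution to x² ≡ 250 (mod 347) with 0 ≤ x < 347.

Since 347 ≡ 3 (mod 4), a square root of 250 is 250^((347+1)/4) = 250^87 mod 347.
Repeated squaring: 250^2≡40, 250^4≡212, 250^8≡181, 250^16≡143, 250^32≡323, 250^64≡229 (mod 347).
250^87 = 250^(64+16+4+2+1) ≡ 278 (mod 347).
Check: 278² = 77284 ≡ 250 (mod 347). The two roots are 69 and 278.

69, 278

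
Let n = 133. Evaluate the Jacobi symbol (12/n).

1

Pull out 2^2: since 133 ≡ 5 (mod 8), (2/133) = -1, so (2/133)^2 = +1.
Reciprocity: 3 ≡ 3 and 133 ≡ 1 (mod 4), so (3/133) = +(133/3).
Reduce top mod 3: now compute (1/3).
Reached (1/3) = 1. Collecting the sign flips along the way, the symbol is +1.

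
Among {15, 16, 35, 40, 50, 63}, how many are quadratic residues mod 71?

4

(15/71) = +1 → QR.
(16/71) = +1 → QR.
(35/71) = -1 → non-residue.
(40/71) = +1 → QR.
(50/71) = +1 → QR.
(63/71) = -1 → non-residue.
Total quadratic residues among the 6: 4.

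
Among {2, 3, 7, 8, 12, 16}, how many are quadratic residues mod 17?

(2/17) = +1 → QR.
(3/17) = -1 → non-residue.
(7/17) = -1 → non-residue.
(8/17) = +1 → QR.
(12/17) = -1 → non-residue.
(16/17) = +1 → QR.
Total quadratic residues among the 6: 3.

3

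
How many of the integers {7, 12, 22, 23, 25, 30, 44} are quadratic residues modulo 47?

(7/47) = +1 → QR.
(12/47) = +1 → QR.
(22/47) = -1 → non-residue.
(23/47) = -1 → non-residue.
(25/47) = +1 → QR.
(30/47) = -1 → non-residue.
(44/47) = -1 → non-residue.
Total quadratic residues among the 7: 3.

3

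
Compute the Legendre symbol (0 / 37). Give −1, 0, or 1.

Top reduces to 0: gcd > 1, so the symbol is 0.

0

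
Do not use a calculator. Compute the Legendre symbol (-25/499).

-1

Euler's criterion: (-25/499) ≡ 474^249 (mod 499).
474^2 ≡ 126 (mod 499)
474^4 ≡ 407 (mod 499)
474^8 ≡ 480 (mod 499)
474^16 ≡ 361 (mod 499)
474^32 ≡ 82 (mod 499)
474^64 ≡ 237 (mod 499)
474^128 ≡ 281 (mod 499)
474^249 = 474^(128+64+32+16+8+1) ≡ 498 (mod 499).
Result is 498 ≡ −1, so (-25/499) = −1.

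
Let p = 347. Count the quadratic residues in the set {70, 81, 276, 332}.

(70/347) = -1 → non-residue.
(81/347) = +1 → QR.
(276/347) = -1 → non-residue.
(332/347) = +1 → QR.
Total quadratic residues among the 4: 2.

2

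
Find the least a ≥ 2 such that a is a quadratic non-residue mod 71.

(2/71) = +1, so 2 is a residue.
(3/71) = +1, so 3 is a residue.
(4/71) = +1, so 4 is a residue.
(5/71) = +1, so 5 is a residue.
(6/71) = +1, so 6 is a residue.
(7/71) = −1, so 7 is the smallest positive non-residue mod 71.

7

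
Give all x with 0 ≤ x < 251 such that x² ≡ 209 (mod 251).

65, 186

Since 251 ≡ 3 (mod 4), a square root of 209 is 209^((251+1)/4) = 209^63 mod 251.
Repeated squaring: 209^2≡7, 209^4≡49, 209^8≡142, 209^16≡84, 209^32≡28 (mod 251).
209^63 = 209^(32+16+8+4+2+1) ≡ 65 (mod 251).
Check: 65² = 4225 ≡ 209 (mod 251). The two roots are 65 and 186.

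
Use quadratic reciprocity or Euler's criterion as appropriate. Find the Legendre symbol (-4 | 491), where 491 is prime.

-1

First reduce: -4 ≡ 487 (mod 491).
Reciprocity: 487 ≡ 3 and 491 ≡ 3 (mod 4), so (487/491) = −(491/487).
Reduce top mod 487: now compute (4/487).
Pull out 2^2: since 487 ≡ 7 (mod 8), (2/487) = +1, so (2/487)^2 = +1.
Reached (1/487) = 1. Collecting the sign flips along the way, the symbol is -1.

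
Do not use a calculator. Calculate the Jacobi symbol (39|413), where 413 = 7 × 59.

-1

Reciprocity: 39 ≡ 3 and 413 ≡ 1 (mod 4), so (39/413) = +(413/39).
Reduce top mod 39: now compute (23/39).
Reciprocity: 23 ≡ 3 and 39 ≡ 3 (mod 4), so (23/39) = −(39/23).
Reduce top mod 23: now compute (16/23).
Pull out 2^4: since 23 ≡ 7 (mod 8), (2/23) = +1, so (2/23)^4 = +1.
Reached (1/23) = 1. Collecting the sign flips along the way, the symbol is -1.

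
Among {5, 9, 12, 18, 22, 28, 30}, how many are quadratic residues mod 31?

4

(5/31) = +1 → QR.
(9/31) = +1 → QR.
(12/31) = -1 → non-residue.
(18/31) = +1 → QR.
(22/31) = -1 → non-residue.
(28/31) = +1 → QR.
(30/31) = -1 → non-residue.
Total quadratic residues among the 7: 4.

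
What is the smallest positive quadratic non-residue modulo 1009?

11

(2/1009) = +1, so 2 is a residue.
(3/1009) = +1, so 3 is a residue.
(4/1009) = +1, so 4 is a residue.
(5/1009) = +1, so 5 is a residue.
(6/1009) = +1, so 6 is a residue.
(7/1009) = +1, so 7 is a residue.
(8/1009) = +1, so 8 is a residue.
(9/1009) = +1, so 9 is a residue.
(10/1009) = +1, so 10 is a residue.
(11/1009) = −1, so 11 is the smallest positive non-residue mod 1009.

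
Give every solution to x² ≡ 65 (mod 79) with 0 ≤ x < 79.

Since 79 ≡ 3 (mod 4), a square root of 65 is 65^((79+1)/4) = 65^20 mod 79.
Repeated squaring: 65^2≡38, 65^4≡22, 65^8≡10, 65^16≡21 (mod 79).
65^20 = 65^(16+4) ≡ 67 (mod 79).
Check: 67² = 4489 ≡ 65 (mod 79). The two roots are 12 and 67.

12, 67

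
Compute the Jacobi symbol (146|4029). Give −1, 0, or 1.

Pull out 2: since 4029 ≡ 5 (mod 8), (2/4029) = -1.
Reciprocity: 73 ≡ 1 and 4029 ≡ 1 (mod 4), so (73/4029) = +(4029/73).
Reduce top mod 73: now compute (14/73).
Pull out 2: since 73 ≡ 1 (mod 8), (2/73) = +1.
Reciprocity: 7 ≡ 3 and 73 ≡ 1 (mod 4), so (7/73) = +(73/7).
Reduce top mod 7: now compute (3/7).
Reciprocity: 3 ≡ 3 and 7 ≡ 3 (mod 4), so (3/7) = −(7/3).
Reduce top mod 3: now compute (1/3).
Reached (1/3) = 1. Collecting the sign flips along the way, the symbol is +1.

1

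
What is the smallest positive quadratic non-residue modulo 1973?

(2/1973) = −1, so 2 is the smallest positive non-residue mod 1973.

2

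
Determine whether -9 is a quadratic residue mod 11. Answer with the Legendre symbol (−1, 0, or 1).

First reduce: -9 ≡ 2 (mod 11).
Pull out 2: since 11 ≡ 3 (mod 8), (2/11) = -1.
Reached (1/11) = 1. Collecting the sign flips along the way, the symbol is -1.

-1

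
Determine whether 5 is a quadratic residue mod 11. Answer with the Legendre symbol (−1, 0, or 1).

1

Reciprocity: 5 ≡ 1 and 11 ≡ 3 (mod 4), so (5/11) = +(11/5).
Reduce top mod 5: now compute (1/5).
Reached (1/5) = 1. Collecting the sign flips along the way, the symbol is +1.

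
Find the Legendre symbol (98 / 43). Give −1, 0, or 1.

-1

Euler's criterion: (98/43) ≡ 12^21 (mod 43).
12^2 ≡ 15 (mod 43)
12^4 ≡ 10 (mod 43)
12^8 ≡ 14 (mod 43)
12^16 ≡ 24 (mod 43)
12^21 = 12^(16+4+1) ≡ 42 (mod 43).
Result is 42 ≡ −1, so (98/43) = −1.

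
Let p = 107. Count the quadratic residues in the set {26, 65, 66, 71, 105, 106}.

1

(26/107) = -1 → non-residue.
(65/107) = -1 → non-residue.
(66/107) = -1 → non-residue.
(71/107) = -1 → non-residue.
(105/107) = +1 → QR.
(106/107) = -1 → non-residue.
Total quadratic residues among the 6: 1.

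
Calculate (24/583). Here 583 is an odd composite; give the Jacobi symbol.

Pull out 2^3: since 583 ≡ 7 (mod 8), (2/583) = +1, so (2/583)^3 = +1.
Reciprocity: 3 ≡ 3 and 583 ≡ 3 (mod 4), so (3/583) = −(583/3).
Reduce top mod 3: now compute (1/3).
Reached (1/3) = 1. Collecting the sign flips along the way, the symbol is -1.

-1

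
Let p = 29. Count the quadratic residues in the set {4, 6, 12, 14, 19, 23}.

3

(4/29) = +1 → QR.
(6/29) = +1 → QR.
(12/29) = -1 → non-residue.
(14/29) = -1 → non-residue.
(19/29) = -1 → non-residue.
(23/29) = +1 → QR.
Total quadratic residues among the 6: 3.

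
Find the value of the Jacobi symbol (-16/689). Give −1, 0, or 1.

First reduce: -16 ≡ 673 (mod 689).
Reciprocity: 673 ≡ 1 and 689 ≡ 1 (mod 4), so (673/689) = +(689/673).
Reduce top mod 673: now compute (16/673).
Pull out 2^4: since 673 ≡ 1 (mod 8), (2/673) = +1, so (2/673)^4 = +1.
Reached (1/673) = 1. Collecting the sign flips along the way, the symbol is +1.

1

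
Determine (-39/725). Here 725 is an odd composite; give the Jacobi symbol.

-1

First reduce: -39 ≡ 686 (mod 725).
Pull out 2: since 725 ≡ 5 (mod 8), (2/725) = -1.
Reciprocity: 343 ≡ 3 and 725 ≡ 1 (mod 4), so (343/725) = +(725/343).
Reduce top mod 343: now compute (39/343).
Reciprocity: 39 ≡ 3 and 343 ≡ 3 (mod 4), so (39/343) = −(343/39).
Reduce top mod 39: now compute (31/39).
Reciprocity: 31 ≡ 3 and 39 ≡ 3 (mod 4), so (31/39) = −(39/31).
Reduce top mod 31: now compute (8/31).
Pull out 2^3: since 31 ≡ 7 (mod 8), (2/31) = +1, so (2/31)^3 = +1.
Reached (1/31) = 1. Collecting the sign flips along the way, the symbol is -1.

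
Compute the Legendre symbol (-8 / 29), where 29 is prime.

Euler's criterion: (-8/29) ≡ 21^14 (mod 29).
21^2 ≡ 6 (mod 29)
21^4 ≡ 7 (mod 29)
21^8 ≡ 20 (mod 29)
21^14 = 21^(8+4+2) ≡ 28 (mod 29).
Result is 28 ≡ −1, so (-8/29) = −1.

-1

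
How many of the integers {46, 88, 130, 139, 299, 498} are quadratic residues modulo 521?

(46/521) = -1 → non-residue.
(88/521) = +1 → QR.
(130/521) = +1 → QR.
(139/521) = -1 → non-residue.
(299/521) = -1 → non-residue.
(498/521) = -1 → non-residue.
Total quadratic residues among the 6: 2.

2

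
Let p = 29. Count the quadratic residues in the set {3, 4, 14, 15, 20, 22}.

3

(3/29) = -1 → non-residue.
(4/29) = +1 → QR.
(14/29) = -1 → non-residue.
(15/29) = -1 → non-residue.
(20/29) = +1 → QR.
(22/29) = +1 → QR.
Total quadratic residues among the 6: 3.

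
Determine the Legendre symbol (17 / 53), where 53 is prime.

Euler's criterion: (17/53) ≡ 17^26 (mod 53).
17^2 ≡ 24 (mod 53)
17^4 ≡ 46 (mod 53)
17^8 ≡ 49 (mod 53)
17^16 ≡ 16 (mod 53)
17^26 = 17^(16+8+2) ≡ 1 (mod 53).
Result is 1, so (17/53) = 1.

1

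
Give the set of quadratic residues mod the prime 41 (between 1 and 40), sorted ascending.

1 2 4 5 8 9 10 16 18 20 21 23 25 31 32 33 36 37 39 40

Square k = 1,…,20 (k and 41−k give the same square):
1²=1, 2²=4, 3²=9, 4²=16, 5²=25, 6²=36, 7²≡8, 8²≡23, 9²≡40, 10²≡18, 11²≡39, 12²≡21, 13²≡5, 14²≡32, 15²≡20, 16²≡10, 17²≡2, 18²≡37, 19²≡33, 20²≡31 (mod 41).
So the quadratic residues mod 41 are {1, 2, 4, 5, 8, 9, 10, 16, 18, 20, 21, 23, 25, 31, 32, 33, 36, 37, 39, 40}.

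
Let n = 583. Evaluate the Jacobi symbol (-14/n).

1

First reduce: -14 ≡ 569 (mod 583).
Reciprocity: 569 ≡ 1 and 583 ≡ 3 (mod 4), so (569/583) = +(583/569).
Reduce top mod 569: now compute (14/569).
Pull out 2: since 569 ≡ 1 (mod 8), (2/569) = +1.
Reciprocity: 7 ≡ 3 and 569 ≡ 1 (mod 4), so (7/569) = +(569/7).
Reduce top mod 7: now compute (2/7).
Pull out 2: since 7 ≡ 7 (mod 8), (2/7) = +1.
Reached (1/7) = 1. Collecting the sign flips along the way, the symbol is +1.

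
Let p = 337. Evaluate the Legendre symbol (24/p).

Pull out 2^3: since 337 ≡ 1 (mod 8), (2/337) = +1, so (2/337)^3 = +1.
Reciprocity: 3 ≡ 3 and 337 ≡ 1 (mod 4), so (3/337) = +(337/3).
Reduce top mod 3: now compute (1/3).
Reached (1/3) = 1. Collecting the sign flips along the way, the symbol is +1.

1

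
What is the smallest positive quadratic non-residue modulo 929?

3

(2/929) = +1, so 2 is a residue.
(3/929) = −1, so 3 is the smallest positive non-residue mod 929.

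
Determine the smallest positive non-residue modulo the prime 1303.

(2/1303) = +1, so 2 is a residue.
(3/1303) = −1, so 3 is the smallest positive non-residue mod 1303.

3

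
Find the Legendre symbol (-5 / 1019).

First reduce: -5 ≡ 1014 (mod 1019).
Pull out 2: since 1019 ≡ 3 (mod 8), (2/1019) = -1.
Reciprocity: 507 ≡ 3 and 1019 ≡ 3 (mod 4), so (507/1019) = −(1019/507).
Reduce top mod 507: now compute (5/507).
Reciprocity: 5 ≡ 1 and 507 ≡ 3 (mod 4), so (5/507) = +(507/5).
Reduce top mod 5: now compute (2/5).
Pull out 2: since 5 ≡ 5 (mod 8), (2/5) = -1.
Reached (1/5) = 1. Collecting the sign flips along the way, the symbol is -1.

-1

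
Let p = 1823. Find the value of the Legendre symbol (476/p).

Pull out 2^2: since 1823 ≡ 7 (mod 8), (2/1823) = +1, so (2/1823)^2 = +1.
Reciprocity: 119 ≡ 3 and 1823 ≡ 3 (mod 4), so (119/1823) = −(1823/119).
Reduce top mod 119: now compute (38/119).
Pull out 2: since 119 ≡ 7 (mod 8), (2/119) = +1.
Reciprocity: 19 ≡ 3 and 119 ≡ 3 (mod 4), so (19/119) = −(119/19).
Reduce top mod 19: now compute (5/19).
Reciprocity: 5 ≡ 1 and 19 ≡ 3 (mod 4), so (5/19) = +(19/5).
Reduce top mod 5: now compute (4/5).
Pull out 2^2: since 5 ≡ 5 (mod 8), (2/5) = -1, so (2/5)^2 = +1.
Reached (1/5) = 1. Collecting the sign flips along the way, the symbol is +1.

1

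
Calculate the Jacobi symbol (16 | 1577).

1

Pull out 2^4: since 1577 ≡ 1 (mod 8), (2/1577) = +1, so (2/1577)^4 = +1.
Reached (1/1577) = 1. Collecting the sign flips along the way, the symbol is +1.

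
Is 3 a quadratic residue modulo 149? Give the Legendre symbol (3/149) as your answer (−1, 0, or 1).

Reciprocity: 3 ≡ 3 and 149 ≡ 1 (mod 4), so (3/149) = +(149/3).
Reduce top mod 3: now compute (2/3).
Pull out 2: since 3 ≡ 3 (mod 8), (2/3) = -1.
Reached (1/3) = 1. Collecting the sign flips along the way, the symbol is -1.

-1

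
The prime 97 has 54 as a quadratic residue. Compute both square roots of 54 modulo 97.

32, 65

97 ≡ 1 (mod 4), so we find a root by search.
Trying successive values, 32² = 1024 ≡ 54 (mod 97). The other root is 97 − 32 = 65.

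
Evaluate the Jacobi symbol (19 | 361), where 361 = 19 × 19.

Reciprocity: 19 ≡ 3 and 361 ≡ 1 (mod 4), so (19/361) = +(361/19).
Reduce top mod 19: now compute (0/19).
Top reduces to 0: gcd > 1, so the symbol is 0.

0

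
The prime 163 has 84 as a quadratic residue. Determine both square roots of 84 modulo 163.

35, 128

Since 163 ≡ 3 (mod 4), a square root of 84 is 84^((163+1)/4) = 84^41 mod 163.
Repeated squaring: 84^2≡47, 84^4≡90, 84^8≡113, 84^16≡55, 84^32≡91 (mod 163).
84^41 = 84^(32+8+1) ≡ 35 (mod 163).
Check: 35² = 1225 ≡ 84 (mod 163). The two roots are 35 and 128.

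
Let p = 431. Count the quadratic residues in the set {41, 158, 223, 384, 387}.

3

(41/431) = +1 → QR.
(158/431) = -1 → non-residue.
(223/431) = +1 → QR.
(384/431) = +1 → QR.
(387/431) = -1 → non-residue.
Total quadratic residues among the 5: 3.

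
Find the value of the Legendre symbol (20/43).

-1

Pull out 2^2: since 43 ≡ 3 (mod 8), (2/43) = -1, so (2/43)^2 = +1.
Reciprocity: 5 ≡ 1 and 43 ≡ 3 (mod 4), so (5/43) = +(43/5).
Reduce top mod 5: now compute (3/5).
Reciprocity: 3 ≡ 3 and 5 ≡ 1 (mod 4), so (3/5) = +(5/3).
Reduce top mod 3: now compute (2/3).
Pull out 2: since 3 ≡ 3 (mod 8), (2/3) = -1.
Reached (1/3) = 1. Collecting the sign flips along the way, the symbol is -1.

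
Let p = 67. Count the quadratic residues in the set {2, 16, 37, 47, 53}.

3

(2/67) = -1 → non-residue.
(16/67) = +1 → QR.
(37/67) = +1 → QR.
(47/67) = +1 → QR.
(53/67) = -1 → non-residue.
Total quadratic residues among the 5: 3.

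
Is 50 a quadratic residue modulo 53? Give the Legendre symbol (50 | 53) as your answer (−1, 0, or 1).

Pull out 2: since 53 ≡ 5 (mod 8), (2/53) = -1.
Reciprocity: 25 ≡ 1 and 53 ≡ 1 (mod 4), so (25/53) = +(53/25).
Reduce top mod 25: now compute (3/25).
Reciprocity: 3 ≡ 3 and 25 ≡ 1 (mod 4), so (3/25) = +(25/3).
Reduce top mod 3: now compute (1/3).
Reached (1/3) = 1. Collecting the sign flips along the way, the symbol is -1.

-1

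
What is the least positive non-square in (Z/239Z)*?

7

(2/239) = +1, so 2 is a residue.
(3/239) = +1, so 3 is a residue.
(4/239) = +1, so 4 is a residue.
(5/239) = +1, so 5 is a residue.
(6/239) = +1, so 6 is a residue.
(7/239) = −1, so 7 is the smallest positive non-residue mod 239.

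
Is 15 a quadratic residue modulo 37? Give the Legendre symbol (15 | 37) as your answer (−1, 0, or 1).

Reciprocity: 15 ≡ 3 and 37 ≡ 1 (mod 4), so (15/37) = +(37/15).
Reduce top mod 15: now compute (7/15).
Reciprocity: 7 ≡ 3 and 15 ≡ 3 (mod 4), so (7/15) = −(15/7).
Reduce top mod 7: now compute (1/7).
Reached (1/7) = 1. Collecting the sign flips along the way, the symbol is -1.

-1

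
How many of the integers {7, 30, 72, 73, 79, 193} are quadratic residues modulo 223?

(7/223) = +1 → QR.
(30/223) = +1 → QR.
(72/223) = +1 → QR.
(73/223) = +1 → QR.
(79/223) = -1 → non-residue.
(193/223) = -1 → non-residue.
Total quadratic residues among the 6: 4.

4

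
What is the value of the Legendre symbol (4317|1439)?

First reduce: 4317 ≡ 0 (mod 1439).
Top reduces to 0: gcd > 1, so the symbol is 0.

0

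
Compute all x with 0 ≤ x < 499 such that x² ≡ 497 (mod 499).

Since 499 ≡ 3 (mod 4), a square root of 497 is 497^((499+1)/4) = 497^125 mod 499.
Repeated squaring: 497^2≡4, 497^4≡16, 497^8≡256, 497^16≡167, 497^32≡444, 497^64≡31 (mod 499).
497^125 = 497^(64+32+16+8+4+1) ≡ 67 (mod 499).
Check: 67² = 4489 ≡ 497 (mod 499). The two roots are 67 and 432.

67, 432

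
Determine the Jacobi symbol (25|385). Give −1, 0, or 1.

0

Reciprocity: 25 ≡ 1 and 385 ≡ 1 (mod 4), so (25/385) = +(385/25).
Reduce top mod 25: now compute (10/25).
Pull out 2: since 25 ≡ 1 (mod 8), (2/25) = +1.
Reciprocity: 5 ≡ 1 and 25 ≡ 1 (mod 4), so (5/25) = +(25/5).
Reduce top mod 5: now compute (0/5).
Top reduces to 0: gcd > 1, so the symbol is 0.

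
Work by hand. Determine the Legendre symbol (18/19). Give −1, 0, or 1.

-1

Euler's criterion: (18/19) ≡ 18^9 (mod 19).
18^2 ≡ 1 (mod 19)
18^4 ≡ 1 (mod 19)
18^8 ≡ 1 (mod 19)
18^9 = 18^(8+1) ≡ 18 (mod 19).
Result is 18 ≡ −1, so (18/19) = −1.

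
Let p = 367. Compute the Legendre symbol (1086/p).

Euler's criterion: (1086/367) ≡ 352^183 (mod 367).
352^2 ≡ 225 (mod 367)
352^4 ≡ 346 (mod 367)
352^8 ≡ 74 (mod 367)
352^16 ≡ 338 (mod 367)
352^32 ≡ 107 (mod 367)
352^64 ≡ 72 (mod 367)
352^128 ≡ 46 (mod 367)
352^183 = 352^(128+32+16+4+2+1) ≡ 366 (mod 367).
Result is 366 ≡ −1, so (1086/367) = −1.

-1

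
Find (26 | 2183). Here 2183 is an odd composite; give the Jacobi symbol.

Pull out 2: since 2183 ≡ 7 (mod 8), (2/2183) = +1.
Reciprocity: 13 ≡ 1 and 2183 ≡ 3 (mod 4), so (13/2183) = +(2183/13).
Reduce top mod 13: now compute (12/13).
Pull out 2^2: since 13 ≡ 5 (mod 8), (2/13) = -1, so (2/13)^2 = +1.
Reciprocity: 3 ≡ 3 and 13 ≡ 1 (mod 4), so (3/13) = +(13/3).
Reduce top mod 3: now compute (1/3).
Reached (1/3) = 1. Collecting the sign flips along the way, the symbol is +1.

1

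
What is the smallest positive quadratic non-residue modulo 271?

3

(2/271) = +1, so 2 is a residue.
(3/271) = −1, so 3 is the smallest positive non-residue mod 271.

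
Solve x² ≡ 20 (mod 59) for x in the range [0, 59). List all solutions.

16, 43

Since 59 ≡ 3 (mod 4), a square root of 20 is 20^((59+1)/4) = 20^15 mod 59.
Repeated squaring: 20^2≡46, 20^4≡51, 20^8≡5 (mod 59).
20^15 = 20^(8+4+2+1) ≡ 16 (mod 59).
Check: 16² = 256 ≡ 20 (mod 59). The two roots are 16 and 43.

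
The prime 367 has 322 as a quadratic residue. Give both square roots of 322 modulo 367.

Since 367 ≡ 3 (mod 4), a square root of 322 is 322^((367+1)/4) = 322^92 mod 367.
Repeated squaring: 322^2≡190, 322^4≡134, 322^8≡340, 322^16≡362, 322^32≡25, 322^64≡258 (mod 367).
322^92 = 322^(64+16+8+4) ≡ 81 (mod 367).
Check: 81² = 6561 ≡ 322 (mod 367). The two roots are 81 and 286.

81, 286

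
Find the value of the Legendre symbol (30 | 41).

-1

Pull out 2: since 41 ≡ 1 (mod 8), (2/41) = +1.
Reciprocity: 15 ≡ 3 and 41 ≡ 1 (mod 4), so (15/41) = +(41/15).
Reduce top mod 15: now compute (11/15).
Reciprocity: 11 ≡ 3 and 15 ≡ 3 (mod 4), so (11/15) = −(15/11).
Reduce top mod 11: now compute (4/11).
Pull out 2^2: since 11 ≡ 3 (mod 8), (2/11) = -1, so (2/11)^2 = +1.
Reached (1/11) = 1. Collecting the sign flips along the way, the symbol is -1.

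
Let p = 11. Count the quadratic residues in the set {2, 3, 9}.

(2/11) = -1 → non-residue.
(3/11) = +1 → QR.
(9/11) = +1 → QR.
Total quadratic residues among the 3: 2.

2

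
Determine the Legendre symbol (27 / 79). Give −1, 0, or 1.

-1

Reciprocity: 27 ≡ 3 and 79 ≡ 3 (mod 4), so (27/79) = −(79/27).
Reduce top mod 27: now compute (25/27).
Reciprocity: 25 ≡ 1 and 27 ≡ 3 (mod 4), so (25/27) = +(27/25).
Reduce top mod 25: now compute (2/25).
Pull out 2: since 25 ≡ 1 (mod 8), (2/25) = +1.
Reached (1/25) = 1. Collecting the sign flips along the way, the symbol is -1.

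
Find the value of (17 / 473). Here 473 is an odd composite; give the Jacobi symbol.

Reciprocity: 17 ≡ 1 and 473 ≡ 1 (mod 4), so (17/473) = +(473/17).
Reduce top mod 17: now compute (14/17).
Pull out 2: since 17 ≡ 1 (mod 8), (2/17) = +1.
Reciprocity: 7 ≡ 3 and 17 ≡ 1 (mod 4), so (7/17) = +(17/7).
Reduce top mod 7: now compute (3/7).
Reciprocity: 3 ≡ 3 and 7 ≡ 3 (mod 4), so (3/7) = −(7/3).
Reduce top mod 3: now compute (1/3).
Reached (1/3) = 1. Collecting the sign flips along the way, the symbol is -1.

-1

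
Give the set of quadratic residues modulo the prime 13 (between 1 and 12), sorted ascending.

1 3 4 9 10 12

Square k = 1,…,6 (k and 13−k give the same square):
1²=1, 2²=4, 3²=9, 4²≡3, 5²≡12, 6²≡10 (mod 13).
So the quadratic residues mod 13 are {1, 3, 4, 9, 10, 12}.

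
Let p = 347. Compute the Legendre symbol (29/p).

1

Reciprocity: 29 ≡ 1 and 347 ≡ 3 (mod 4), so (29/347) = +(347/29).
Reduce top mod 29: now compute (28/29).
Pull out 2^2: since 29 ≡ 5 (mod 8), (2/29) = -1, so (2/29)^2 = +1.
Reciprocity: 7 ≡ 3 and 29 ≡ 1 (mod 4), so (7/29) = +(29/7).
Reduce top mod 7: now compute (1/7).
Reached (1/7) = 1. Collecting the sign flips along the way, the symbol is +1.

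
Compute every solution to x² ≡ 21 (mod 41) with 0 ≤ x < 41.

41 ≡ 1 (mod 4), so we find a root by search.
Trying successive values, 12² = 144 ≡ 21 (mod 41). The other root is 41 − 12 = 29.

12, 29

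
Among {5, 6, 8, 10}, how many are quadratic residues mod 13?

(5/13) = -1 → non-residue.
(6/13) = -1 → non-residue.
(8/13) = -1 → non-residue.
(10/13) = +1 → QR.
Total quadratic residues among the 4: 1.

1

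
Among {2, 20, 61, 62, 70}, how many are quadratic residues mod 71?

(2/71) = +1 → QR.
(20/71) = +1 → QR.
(61/71) = -1 → non-residue.
(62/71) = -1 → non-residue.
(70/71) = -1 → non-residue.
Total quadratic residues among the 5: 2.

2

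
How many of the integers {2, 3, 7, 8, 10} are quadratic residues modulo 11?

1

(2/11) = -1 → non-residue.
(3/11) = +1 → QR.
(7/11) = -1 → non-residue.
(8/11) = -1 → non-residue.
(10/11) = -1 → non-residue.
Total quadratic residues among the 5: 1.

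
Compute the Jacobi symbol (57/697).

Reciprocity: 57 ≡ 1 and 697 ≡ 1 (mod 4), so (57/697) = +(697/57).
Reduce top mod 57: now compute (13/57).
Reciprocity: 13 ≡ 1 and 57 ≡ 1 (mod 4), so (13/57) = +(57/13).
Reduce top mod 13: now compute (5/13).
Reciprocity: 5 ≡ 1 and 13 ≡ 1 (mod 4), so (5/13) = +(13/5).
Reduce top mod 5: now compute (3/5).
Reciprocity: 3 ≡ 3 and 5 ≡ 1 (mod 4), so (3/5) = +(5/3).
Reduce top mod 3: now compute (2/3).
Pull out 2: since 3 ≡ 3 (mod 8), (2/3) = -1.
Reached (1/3) = 1. Collecting the sign flips along the way, the symbol is -1.

-1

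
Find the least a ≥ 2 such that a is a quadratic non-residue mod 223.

(2/223) = +1, so 2 is a residue.
(3/223) = −1, so 3 is the smallest positive non-residue mod 223.

3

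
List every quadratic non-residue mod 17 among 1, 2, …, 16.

3,5,6,7,10,11,12,14

Square k = 1,…,8 (k and 17−k give the same square):
1²=1, 2²=4, 3²=9, 4²=16, 5²≡8, 6²≡2, 7²≡15, 8²≡13 (mod 17).
The residues are {1, 2, 4, 8, 9, 13, 15, 16}; the non-residues are the remaining 8 nonzero classes.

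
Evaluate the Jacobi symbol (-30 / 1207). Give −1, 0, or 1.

-1

First reduce: -30 ≡ 1177 (mod 1207).
Reciprocity: 1177 ≡ 1 and 1207 ≡ 3 (mod 4), so (1177/1207) = +(1207/1177).
Reduce top mod 1177: now compute (30/1177).
Pull out 2: since 1177 ≡ 1 (mod 8), (2/1177) = +1.
Reciprocity: 15 ≡ 3 and 1177 ≡ 1 (mod 4), so (15/1177) = +(1177/15).
Reduce top mod 15: now compute (7/15).
Reciprocity: 7 ≡ 3 and 15 ≡ 3 (mod 4), so (7/15) = −(15/7).
Reduce top mod 7: now compute (1/7).
Reached (1/7) = 1. Collecting the sign flips along the way, the symbol is -1.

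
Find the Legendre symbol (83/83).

0

First reduce: 83 ≡ 0 (mod 83).
Top reduces to 0: gcd > 1, so the symbol is 0.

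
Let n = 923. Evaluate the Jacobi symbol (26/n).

0

Pull out 2: since 923 ≡ 3 (mod 8), (2/923) = -1.
Reciprocity: 13 ≡ 1 and 923 ≡ 3 (mod 4), so (13/923) = +(923/13).
Reduce top mod 13: now compute (0/13).
Top reduces to 0: gcd > 1, so the symbol is 0.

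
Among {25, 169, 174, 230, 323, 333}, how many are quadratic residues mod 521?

4

(25/521) = +1 → QR.
(169/521) = +1 → QR.
(174/521) = -1 → non-residue.
(230/521) = -1 → non-residue.
(323/521) = +1 → QR.
(333/521) = +1 → QR.
Total quadratic residues among the 6: 4.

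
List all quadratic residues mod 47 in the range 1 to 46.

Square k = 1,…,23 (k and 47−k give the same square):
1²=1, 2²=4, 3²=9, 4²=16, 5²=25, 6²=36, 7²≡2, 8²≡17, 9²≡34, 10²≡6, 11²≡27, 12²≡3, 13²≡28, 14²≡8, 15²≡37, 16²≡21, 17²≡7, 18²≡42, 19²≡32, 20²≡24, 21²≡18, 22²≡14, 23²≡12 (mod 47).
So the quadratic residues mod 47 are {1, 2, 3, 4, 6, 7, 8, 9, 12, 14, 16, 17, 18, 21, 24, 25, 27, 28, 32, 34, 36, 37, 42}.

1, 2, 3, 4, 6, 7, 8, 9, 12, 14, 16, 17, 18, 21, 24, 25, 27, 28, 32, 34, 36, 37, 42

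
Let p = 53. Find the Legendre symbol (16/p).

Pull out 2^4: since 53 ≡ 5 (mod 8), (2/53) = -1, so (2/53)^4 = +1.
Reached (1/53) = 1. Collecting the sign flips along the way, the symbol is +1.

1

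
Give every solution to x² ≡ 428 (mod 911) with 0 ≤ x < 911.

199, 712

Since 911 ≡ 3 (mod 4), a square root of 428 is 428^((911+1)/4) = 428^228 mod 911.
Repeated squaring: 428^2≡73, 428^4≡774, 428^8≡549, 428^16≡771, 428^32≡469, 428^64≡410, 428^128≡476 (mod 911).
428^228 = 428^(128+64+32+4) ≡ 712 (mod 911).
Check: 712² = 506944 ≡ 428 (mod 911). The two roots are 199 and 712.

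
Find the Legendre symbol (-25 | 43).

-1

Euler's criterion: (-25/43) ≡ 18^21 (mod 43).
18^2 ≡ 23 (mod 43)
18^4 ≡ 13 (mod 43)
18^8 ≡ 40 (mod 43)
18^16 ≡ 9 (mod 43)
18^21 = 18^(16+4+1) ≡ 42 (mod 43).
Result is 42 ≡ −1, so (-25/43) = −1.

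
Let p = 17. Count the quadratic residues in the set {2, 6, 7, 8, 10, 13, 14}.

3

(2/17) = +1 → QR.
(6/17) = -1 → non-residue.
(7/17) = -1 → non-residue.
(8/17) = +1 → QR.
(10/17) = -1 → non-residue.
(13/17) = +1 → QR.
(14/17) = -1 → non-residue.
Total quadratic residues among the 7: 3.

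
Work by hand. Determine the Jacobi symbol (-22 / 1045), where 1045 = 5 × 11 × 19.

First reduce: -22 ≡ 1023 (mod 1045).
Reciprocity: 1023 ≡ 3 and 1045 ≡ 1 (mod 4), so (1023/1045) = +(1045/1023).
Reduce top mod 1023: now compute (22/1023).
Pull out 2: since 1023 ≡ 7 (mod 8), (2/1023) = +1.
Reciprocity: 11 ≡ 3 and 1023 ≡ 3 (mod 4), so (11/1023) = −(1023/11).
Reduce top mod 11: now compute (0/11).
Top reduces to 0: gcd > 1, so the symbol is 0.

0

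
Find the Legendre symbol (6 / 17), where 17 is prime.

Euler's criterion: (6/17) ≡ 6^8 (mod 17).
6^2 ≡ 2 (mod 17)
6^4 ≡ 4 (mod 17)
6^8 ≡ 16 (mod 17)
6^8 = 6^(8) ≡ 16 (mod 17).
Result is 16 ≡ −1, so (6/17) = −1.

-1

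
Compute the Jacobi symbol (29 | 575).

Reciprocity: 29 ≡ 1 and 575 ≡ 3 (mod 4), so (29/575) = +(575/29).
Reduce top mod 29: now compute (24/29).
Pull out 2^3: since 29 ≡ 5 (mod 8), (2/29) = -1, so (2/29)^3 = -1.
Reciprocity: 3 ≡ 3 and 29 ≡ 1 (mod 4), so (3/29) = +(29/3).
Reduce top mod 3: now compute (2/3).
Pull out 2: since 3 ≡ 3 (mod 8), (2/3) = -1.
Reached (1/3) = 1. Collecting the sign flips along the way, the symbol is +1.

1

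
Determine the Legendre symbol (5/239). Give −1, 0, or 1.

1

Reciprocity: 5 ≡ 1 and 239 ≡ 3 (mod 4), so (5/239) = +(239/5).
Reduce top mod 5: now compute (4/5).
Pull out 2^2: since 5 ≡ 5 (mod 8), (2/5) = -1, so (2/5)^2 = +1.
Reached (1/5) = 1. Collecting the sign flips along the way, the symbol is +1.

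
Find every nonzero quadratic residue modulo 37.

1 3 4 7 9 10 11 12 16 21 25 26 27 28 30 33 34 36

Square k = 1,…,18 (k and 37−k give the same square):
1²=1, 2²=4, 3²=9, 4²=16, 5²=25, 6²=36, 7²≡12, 8²≡27, 9²≡7, 10²≡26, 11²≡10, 12²≡33, 13²≡21, 14²≡11, 15²≡3, 16²≡34, 17²≡30, 18²≡28 (mod 37).
So the quadratic residues mod 37 are {1, 3, 4, 7, 9, 10, 11, 12, 16, 21, 25, 26, 27, 28, 30, 33, 34, 36}.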